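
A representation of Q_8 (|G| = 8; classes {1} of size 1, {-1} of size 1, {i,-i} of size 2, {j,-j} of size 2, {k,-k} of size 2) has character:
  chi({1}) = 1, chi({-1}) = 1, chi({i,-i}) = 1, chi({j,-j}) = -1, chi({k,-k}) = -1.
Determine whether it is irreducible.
Irreducible: <chi, chi> = 1.

Reasoning: <chi, chi> = (1/|G|) sum_C |C| * |chi(C)|^2 = (1/8)[1*|1|^2 + 1*|1|^2 + 2*|1|^2 + 2*|-1|^2 + 2*|-1|^2]
  = (1/8)[(1) + (1) + (2) + (2) + (2)] = 8/8 = 1.
A character is irreducible iff <chi, chi> = 1, so this representation is irreducible.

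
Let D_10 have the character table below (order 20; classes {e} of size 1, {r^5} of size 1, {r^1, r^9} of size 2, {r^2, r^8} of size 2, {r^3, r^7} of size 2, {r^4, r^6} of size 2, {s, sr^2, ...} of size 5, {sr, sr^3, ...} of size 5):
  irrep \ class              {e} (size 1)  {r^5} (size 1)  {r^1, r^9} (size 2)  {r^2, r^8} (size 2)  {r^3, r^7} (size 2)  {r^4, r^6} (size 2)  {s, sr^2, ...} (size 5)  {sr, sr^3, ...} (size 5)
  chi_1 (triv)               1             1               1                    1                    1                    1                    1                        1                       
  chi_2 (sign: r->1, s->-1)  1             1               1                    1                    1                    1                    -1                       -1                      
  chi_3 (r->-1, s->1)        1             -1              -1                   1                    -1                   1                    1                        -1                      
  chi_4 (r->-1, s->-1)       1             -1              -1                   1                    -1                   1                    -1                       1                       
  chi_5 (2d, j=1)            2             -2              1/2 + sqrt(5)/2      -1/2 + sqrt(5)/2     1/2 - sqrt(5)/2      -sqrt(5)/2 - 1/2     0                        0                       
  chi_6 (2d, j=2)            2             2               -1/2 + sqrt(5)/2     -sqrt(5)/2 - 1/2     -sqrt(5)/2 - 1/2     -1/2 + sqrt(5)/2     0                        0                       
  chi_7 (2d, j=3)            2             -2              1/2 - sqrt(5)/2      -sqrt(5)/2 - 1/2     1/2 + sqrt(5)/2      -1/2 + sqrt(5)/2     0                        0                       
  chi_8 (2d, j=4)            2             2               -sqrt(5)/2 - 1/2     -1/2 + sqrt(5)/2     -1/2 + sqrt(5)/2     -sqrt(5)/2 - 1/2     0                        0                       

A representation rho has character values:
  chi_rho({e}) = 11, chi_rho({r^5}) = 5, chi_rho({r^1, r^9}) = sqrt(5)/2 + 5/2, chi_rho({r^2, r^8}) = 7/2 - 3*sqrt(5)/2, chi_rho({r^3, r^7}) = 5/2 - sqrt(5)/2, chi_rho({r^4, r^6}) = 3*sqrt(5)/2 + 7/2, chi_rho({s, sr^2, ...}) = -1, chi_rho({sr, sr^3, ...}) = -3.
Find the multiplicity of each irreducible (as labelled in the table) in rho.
Multiplicities: chi_1: 1, chi_2: 3, chi_3: 1, chi_4: 0, chi_5: 0, chi_6: 2, chi_7: 1, chi_8: 0.

Argument: Use <chi_rho, chi> = (1/|G|) sum_C |C| * chi_rho(C) * conj(chi(C)) with |G| = 20 for each irreducible chi in the table:
  <chi_rho, chi_1> = (1/20)[1*(11)*conj(1) + 1*(5)*conj(1) + 2*(sqrt(5)/2 + 5/2)*conj(1) + 2*(7/2 - 3*sqrt(5)/2)*conj(1) + 2*(5/2 - sqrt(5)/2)*conj(1) + 2*(3*sqrt(5)/2 + 7/2)*conj(1) + 5*(-1)*conj(1) + 5*(-3)*conj(1)]
      = (1/20)[(11) + (5) + (sqrt(5) + 5) + (7 - 3*sqrt(5)) + (5 - sqrt(5)) + (3*sqrt(5) + 7) + (-5) + (-15)] = 20/20 = 1
  <chi_rho, chi_2> = (1/20)[1*(11)*conj(1) + 1*(5)*conj(1) + 2*(sqrt(5)/2 + 5/2)*conj(1) + 2*(7/2 - 3*sqrt(5)/2)*conj(1) + 2*(5/2 - sqrt(5)/2)*conj(1) + 2*(3*sqrt(5)/2 + 7/2)*conj(1) + 5*(-1)*conj(-1) + 5*(-3)*conj(-1)]
      = (1/20)[(11) + (5) + (sqrt(5) + 5) + (7 - 3*sqrt(5)) + (5 - sqrt(5)) + (3*sqrt(5) + 7) + (5) + (15)] = 60/20 = 3
  <chi_rho, chi_3> = (1/20)[1*(11)*conj(1) + 1*(5)*conj(-1) + 2*(sqrt(5)/2 + 5/2)*conj(-1) + 2*(7/2 - 3*sqrt(5)/2)*conj(1) + 2*(5/2 - sqrt(5)/2)*conj(-1) + 2*(3*sqrt(5)/2 + 7/2)*conj(1) + 5*(-1)*conj(1) + 5*(-3)*conj(-1)]
      = (1/20)[(11) + (-5) + (-5 - sqrt(5)) + (7 - 3*sqrt(5)) + (-5 + sqrt(5)) + (3*sqrt(5) + 7) + (-5) + (15)] = 20/20 = 1
  <chi_rho, chi_4> = (1/20)[1*(11)*conj(1) + 1*(5)*conj(-1) + 2*(sqrt(5)/2 + 5/2)*conj(-1) + 2*(7/2 - 3*sqrt(5)/2)*conj(1) + 2*(5/2 - sqrt(5)/2)*conj(-1) + 2*(3*sqrt(5)/2 + 7/2)*conj(1) + 5*(-1)*conj(-1) + 5*(-3)*conj(1)]
      = (1/20)[(11) + (-5) + (-5 - sqrt(5)) + (7 - 3*sqrt(5)) + (-5 + sqrt(5)) + (3*sqrt(5) + 7) + (5) + (-15)] = 0/20 = 0
  <chi_rho, chi_5> = (1/20)[1*(11)*conj(2) + 1*(5)*conj(-2) + 2*(sqrt(5)/2 + 5/2)*conj(1/2 + sqrt(5)/2) + 2*(7/2 - 3*sqrt(5)/2)*conj(-1/2 + sqrt(5)/2) + 2*(5/2 - sqrt(5)/2)*conj(1/2 - sqrt(5)/2) + 2*(3*sqrt(5)/2 + 7/2)*conj(-sqrt(5)/2 - 1/2) + 5*(-1)*conj(0) + 5*(-3)*conj(0)]
      = (1/20)[(22) + (-10) + (5 + 3*sqrt(5)) + (-11 + 5*sqrt(5)) + (5 - 3*sqrt(5)) + (-5*sqrt(5) - 11) + (0) + (0)] = 0/20 = 0
  <chi_rho, chi_6> = (1/20)[1*(11)*conj(2) + 1*(5)*conj(2) + 2*(sqrt(5)/2 + 5/2)*conj(-1/2 + sqrt(5)/2) + 2*(7/2 - 3*sqrt(5)/2)*conj(-sqrt(5)/2 - 1/2) + 2*(5/2 - sqrt(5)/2)*conj(-sqrt(5)/2 - 1/2) + 2*(3*sqrt(5)/2 + 7/2)*conj(-1/2 + sqrt(5)/2) + 5*(-1)*conj(0) + 5*(-3)*conj(0)]
      = (1/20)[(22) + (10) + (2*sqrt(5)) + (4 - 2*sqrt(5)) + (-2*sqrt(5)) + (4 + 2*sqrt(5)) + (0) + (0)] = 40/20 = 2
  <chi_rho, chi_7> = (1/20)[1*(11)*conj(2) + 1*(5)*conj(-2) + 2*(sqrt(5)/2 + 5/2)*conj(1/2 - sqrt(5)/2) + 2*(7/2 - 3*sqrt(5)/2)*conj(-sqrt(5)/2 - 1/2) + 2*(5/2 - sqrt(5)/2)*conj(1/2 + sqrt(5)/2) + 2*(3*sqrt(5)/2 + 7/2)*conj(-1/2 + sqrt(5)/2) + 5*(-1)*conj(0) + 5*(-3)*conj(0)]
      = (1/20)[(22) + (-10) + (-2*sqrt(5)) + (4 - 2*sqrt(5)) + (2*sqrt(5)) + (4 + 2*sqrt(5)) + (0) + (0)] = 20/20 = 1
  <chi_rho, chi_8> = (1/20)[1*(11)*conj(2) + 1*(5)*conj(2) + 2*(sqrt(5)/2 + 5/2)*conj(-sqrt(5)/2 - 1/2) + 2*(7/2 - 3*sqrt(5)/2)*conj(-1/2 + sqrt(5)/2) + 2*(5/2 - sqrt(5)/2)*conj(-1/2 + sqrt(5)/2) + 2*(3*sqrt(5)/2 + 7/2)*conj(-sqrt(5)/2 - 1/2) + 5*(-1)*conj(0) + 5*(-3)*conj(0)]
      = (1/20)[(22) + (10) + (-3*sqrt(5) - 5) + (-11 + 5*sqrt(5)) + (-5 + 3*sqrt(5)) + (-5*sqrt(5) - 11) + (0) + (0)] = 0/20 = 0
Dimension check: dim(rho) = sum (mult * dim) = 1*1 + 3*1 + 1*1 + 0*1 + 0*2 + 2*2 + 1*2 + 0*2 = 11 = chi_rho(e) = 11.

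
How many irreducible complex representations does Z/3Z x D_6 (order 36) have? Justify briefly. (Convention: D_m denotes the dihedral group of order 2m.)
18

Reasoning: The number of irreducible complex representations of a finite group equals its number of conjugacy classes. For a direct product, #classes(G x H) = #classes(G) * #classes(H). Z/3Z has 3 classes (abelian), D_6 has 6 classes, so 3 * 6 = 18, so Z/3Z x D_6 (order 36) has exactly 18 irreducible complex representations.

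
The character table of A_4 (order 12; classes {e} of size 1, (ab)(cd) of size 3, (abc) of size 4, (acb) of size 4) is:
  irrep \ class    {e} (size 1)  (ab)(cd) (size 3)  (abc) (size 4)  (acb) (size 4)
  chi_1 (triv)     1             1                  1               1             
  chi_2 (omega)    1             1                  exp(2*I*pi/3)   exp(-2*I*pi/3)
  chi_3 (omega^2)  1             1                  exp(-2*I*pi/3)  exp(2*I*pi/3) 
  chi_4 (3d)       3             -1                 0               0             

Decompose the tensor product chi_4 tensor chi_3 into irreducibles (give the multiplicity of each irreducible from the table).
chi_4 tensor chi_3 = chi_4 (all other irreducibles have multiplicity 0).

Reasoning: The character of a tensor product is the pointwise product (chi_4 * chi_3)(C) = chi_4(C) * chi_3(C):
  {e}: (3)*(1), (ab)(cd): (-1)*(1), (abc): (0)*(exp(-2*I*pi/3)), (acb): (0)*(exp(2*I*pi/3))
so (chi_4 * chi_3) takes values
  {e} -> 3, (ab)(cd) -> -1, (abc) -> 0, (acb) -> 0.
Now take the inner product of this character with each irreducible chi from the table, <chi_4*chi_3, chi> = (1/12) sum_C |C| (chi_4*chi_3)(C) conj(chi(C)):
  <chi_4*chi_3, chi_1> = (1/12)[1*(3)*conj(1) + 3*(-1)*conj(1) + 4*(0)*conj(1) + 4*(0)*conj(1)]
      = (1/12)[(3) + (-3) + (0) + (0)] = 0/12 = 0
  <chi_4*chi_3, chi_2> = (1/12)[1*(3)*conj(1) + 3*(-1)*conj(1) + 4*(0)*conj(exp(2*I*pi/3)) + 4*(0)*conj(exp(-2*I*pi/3))]
      = (1/12)[(3) + (-3) + (0) + (0)] = 0/12 = 0
  <chi_4*chi_3, chi_3> = (1/12)[1*(3)*conj(1) + 3*(-1)*conj(1) + 4*(0)*conj(exp(-2*I*pi/3)) + 4*(0)*conj(exp(2*I*pi/3))]
      = (1/12)[(3) + (-3) + (0) + (0)] = 0/12 = 0
  <chi_4*chi_3, chi_4> = (1/12)[1*(3)*conj(3) + 3*(-1)*conj(-1) + 4*(0)*conj(0) + 4*(0)*conj(0)]
      = (1/12)[(9) + (3) + (0) + (0)] = 12/12 = 1
(Exp terms are combined using exp(i*s)*conj(exp(i*t)) = exp(i*(s-t)), and sums of them are collapsed using the identity that for every m > 1 the m distinct m-th roots of unity sum to 0, e.g. 1 + exp(2*I*pi/3) + exp(-2*I*pi/3) = 0.)
Hence the multiplicities are chi_4: 1. Dimension check: dim(chi_4)*dim(chi_3) = 3*1 = 3 and sum (mult * dim) = 1*3 = 3.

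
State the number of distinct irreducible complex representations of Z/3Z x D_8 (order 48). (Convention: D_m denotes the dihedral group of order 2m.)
21

Proof sketch: The number of irreducible complex representations of a finite group equals its number of conjugacy classes. For a direct product, #classes(G x H) = #classes(G) * #classes(H). Z/3Z has 3 classes (abelian), D_8 has 7 classes, so 3 * 7 = 21, so Z/3Z x D_8 (order 48) has exactly 21 irreducible complex representations.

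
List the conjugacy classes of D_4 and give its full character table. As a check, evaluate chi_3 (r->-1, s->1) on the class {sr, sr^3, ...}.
Conjugacy classes: {e} of size 1, {r^2} of size 1, {r^1, r^3} of size 2, {s, sr^2, ...} of size 2, {sr, sr^3, ...} of size 2.
Character table:
  irrep \ class              {e} (size 1)  {r^2} (size 1)  {r^1, r^3} (size 2)  {s, sr^2, ...} (size 2)  {sr, sr^3, ...} (size 2)
  chi_1 (triv)               1             1               1                    1                        1                       
  chi_2 (sign: r->1, s->-1)  1             1               1                    -1                       -1                      
  chi_3 (r->-1, s->1)        1             1               -1                   1                        -1                      
  chi_4 (r->-1, s->-1)       1             1               -1                   -1                       1                       
  chi_5 (2d, j=1)            2             -2              0                    0                        0                       

Spot check: chi_3 (r->-1, s->1) on {sr, sr^3, ...} = -1.

Argument: D_4 has order 2*4 = 8 with 5 conjugacy classes, hence 5 irreducibles. Sum of squared dims 1 + 1 + 1 + 1 + 4 = 8 = |G|. Linear characters come from the abelianisation; the 2-dimensional irreps have character r^k -> 2*cos(2*pi*j*k/4), reflections -> 0.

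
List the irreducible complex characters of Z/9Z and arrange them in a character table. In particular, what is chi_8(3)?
Character table of Z/9Z (irreps indexed chi_0,...,chi_8 with chi_k(m) = zeta_9^(k*m), zeta_9 = exp(2*pi*i/9)):
  irrep \ class  {0} (size 1)  {1} (size 1)    {2} (size 1)    {3} (size 1)    {4} (size 1)    {5} (size 1)    {6} (size 1)    {7} (size 1)    {8} (size 1)  
  chi_0          1             1               1               1               1               1               1               1               1             
  chi_1          1             exp(2*I*pi/9)   exp(4*I*pi/9)   exp(2*I*pi/3)   exp(8*I*pi/9)   exp(-8*I*pi/9)  exp(-2*I*pi/3)  exp(-4*I*pi/9)  exp(-2*I*pi/9)
  chi_2          1             exp(4*I*pi/9)   exp(8*I*pi/9)   exp(-2*I*pi/3)  exp(-2*I*pi/9)  exp(2*I*pi/9)   exp(2*I*pi/3)   exp(-8*I*pi/9)  exp(-4*I*pi/9)
  chi_3          1             exp(2*I*pi/3)   exp(-2*I*pi/3)  1               exp(2*I*pi/3)   exp(-2*I*pi/3)  1               exp(2*I*pi/3)   exp(-2*I*pi/3)
  chi_4          1             exp(8*I*pi/9)   exp(-2*I*pi/9)  exp(2*I*pi/3)   exp(-4*I*pi/9)  exp(4*I*pi/9)   exp(-2*I*pi/3)  exp(2*I*pi/9)   exp(-8*I*pi/9)
  chi_5          1             exp(-8*I*pi/9)  exp(2*I*pi/9)   exp(-2*I*pi/3)  exp(4*I*pi/9)   exp(-4*I*pi/9)  exp(2*I*pi/3)   exp(-2*I*pi/9)  exp(8*I*pi/9) 
  chi_6          1             exp(-2*I*pi/3)  exp(2*I*pi/3)   1               exp(-2*I*pi/3)  exp(2*I*pi/3)   1               exp(-2*I*pi/3)  exp(2*I*pi/3) 
  chi_7          1             exp(-4*I*pi/9)  exp(-8*I*pi/9)  exp(2*I*pi/3)   exp(2*I*pi/9)   exp(-2*I*pi/9)  exp(-2*I*pi/3)  exp(8*I*pi/9)   exp(4*I*pi/9) 
  chi_8          1             exp(-2*I*pi/9)  exp(-4*I*pi/9)  exp(-2*I*pi/3)  exp(-8*I*pi/9)  exp(8*I*pi/9)   exp(2*I*pi/3)   exp(4*I*pi/9)   exp(2*I*pi/9) 

Spot check: chi_8(3) = zeta_9^(8*3) = zeta_9^24 = exp(-2*I*pi/3).

Why: Z/9Z is abelian, so all 9 irreducible complex representations are 1-dimensional. They are given by chi_k(m) = zeta_9^(k*m) for k = 0,...,8. Row orthogonality: sum_m chi_k(m) conj(chi_l(m)) = 9 * [k = l].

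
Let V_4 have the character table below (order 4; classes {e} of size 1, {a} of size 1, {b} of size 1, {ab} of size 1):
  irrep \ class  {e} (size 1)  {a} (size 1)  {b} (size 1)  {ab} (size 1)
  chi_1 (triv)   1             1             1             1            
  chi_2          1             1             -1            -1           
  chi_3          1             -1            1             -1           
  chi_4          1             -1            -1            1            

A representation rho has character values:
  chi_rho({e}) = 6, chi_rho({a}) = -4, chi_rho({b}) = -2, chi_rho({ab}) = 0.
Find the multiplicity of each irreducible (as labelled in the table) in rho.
Multiplicities: chi_1: 0, chi_2: 1, chi_3: 2, chi_4: 3.

Why: Use <chi_rho, chi> = (1/|G|) sum_C |C| * chi_rho(C) * conj(chi(C)) with |G| = 4 for each irreducible chi in the table:
  <chi_rho, chi_1> = (1/4)[1*(6)*conj(1) + 1*(-4)*conj(1) + 1*(-2)*conj(1) + 1*(0)*conj(1)]
      = (1/4)[(6) + (-4) + (-2) + (0)] = 0/4 = 0
  <chi_rho, chi_2> = (1/4)[1*(6)*conj(1) + 1*(-4)*conj(1) + 1*(-2)*conj(-1) + 1*(0)*conj(-1)]
      = (1/4)[(6) + (-4) + (2) + (0)] = 4/4 = 1
  <chi_rho, chi_3> = (1/4)[1*(6)*conj(1) + 1*(-4)*conj(-1) + 1*(-2)*conj(1) + 1*(0)*conj(-1)]
      = (1/4)[(6) + (4) + (-2) + (0)] = 8/4 = 2
  <chi_rho, chi_4> = (1/4)[1*(6)*conj(1) + 1*(-4)*conj(-1) + 1*(-2)*conj(-1) + 1*(0)*conj(1)]
      = (1/4)[(6) + (4) + (2) + (0)] = 12/4 = 3
Dimension check: dim(rho) = sum (mult * dim) = 0*1 + 1*1 + 2*1 + 3*1 = 6 = chi_rho(e) = 6.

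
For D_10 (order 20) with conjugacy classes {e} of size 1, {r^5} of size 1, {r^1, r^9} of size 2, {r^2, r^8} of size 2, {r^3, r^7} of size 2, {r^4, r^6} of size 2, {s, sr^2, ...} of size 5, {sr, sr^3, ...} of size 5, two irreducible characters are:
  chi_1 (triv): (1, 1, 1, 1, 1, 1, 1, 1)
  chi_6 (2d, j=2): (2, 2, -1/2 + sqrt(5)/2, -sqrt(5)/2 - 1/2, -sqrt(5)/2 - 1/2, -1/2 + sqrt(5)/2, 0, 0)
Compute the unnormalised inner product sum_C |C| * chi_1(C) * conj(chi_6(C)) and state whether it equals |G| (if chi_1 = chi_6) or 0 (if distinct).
Sum = 0; so <chi_1, chi_6> = 0 (distinct irreducibles are orthogonal).

Derivation: Compute term by term over conjugacy classes (|C| * chi_1(C) * conj(chi_6(C))):
  1*(1)*conj(2) + 1*(1)*conj(2) + 2*(1)*conj(-1/2 + sqrt(5)/2) + 2*(1)*conj(-sqrt(5)/2 - 1/2) + 2*(1)*conj(-sqrt(5)/2 - 1/2) + 2*(1)*conj(-1/2 + sqrt(5)/2) + 5*(1)*conj(0) + 5*(1)*conj(0)
  = (2) + (2) + (-1 + sqrt(5)) + (-sqrt(5) - 1) + (-sqrt(5) - 1) + (-1 + sqrt(5)) + (0) + (0)
  = 0.
Dividing by |G| = 20 gives 0/20 = 0, matching the row-orthogonality relation <chi_1, chi_6> = [chi_1 = chi_6].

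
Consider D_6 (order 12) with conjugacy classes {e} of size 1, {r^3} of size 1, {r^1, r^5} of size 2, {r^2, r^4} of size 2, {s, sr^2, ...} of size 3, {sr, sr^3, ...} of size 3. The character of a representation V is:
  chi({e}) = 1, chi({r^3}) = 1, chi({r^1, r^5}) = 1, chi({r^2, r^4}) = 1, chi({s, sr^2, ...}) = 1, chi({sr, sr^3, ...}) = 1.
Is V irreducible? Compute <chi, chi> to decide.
Irreducible: <chi, chi> = 1.

Reasoning: <chi, chi> = (1/|G|) sum_C |C| * |chi(C)|^2 = (1/12)[1*|1|^2 + 1*|1|^2 + 2*|1|^2 + 2*|1|^2 + 3*|1|^2 + 3*|1|^2]
  = (1/12)[(1) + (1) + (2) + (2) + (3) + (3)] = 12/12 = 1.
A character is irreducible iff <chi, chi> = 1, so this representation is irreducible.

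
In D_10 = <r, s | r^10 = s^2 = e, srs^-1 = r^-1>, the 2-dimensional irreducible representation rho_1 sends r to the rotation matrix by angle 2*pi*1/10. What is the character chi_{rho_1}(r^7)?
chi_{rho_1}(r^7) = 2*cos(2*pi*1*7/10) = 1/2 - sqrt(5)/2

rho_1(r^7) is rotation by angle 2*pi*1*7/10, whose trace is 2*cos(2*pi*1*7/10) = 1/2 - sqrt(5)/2.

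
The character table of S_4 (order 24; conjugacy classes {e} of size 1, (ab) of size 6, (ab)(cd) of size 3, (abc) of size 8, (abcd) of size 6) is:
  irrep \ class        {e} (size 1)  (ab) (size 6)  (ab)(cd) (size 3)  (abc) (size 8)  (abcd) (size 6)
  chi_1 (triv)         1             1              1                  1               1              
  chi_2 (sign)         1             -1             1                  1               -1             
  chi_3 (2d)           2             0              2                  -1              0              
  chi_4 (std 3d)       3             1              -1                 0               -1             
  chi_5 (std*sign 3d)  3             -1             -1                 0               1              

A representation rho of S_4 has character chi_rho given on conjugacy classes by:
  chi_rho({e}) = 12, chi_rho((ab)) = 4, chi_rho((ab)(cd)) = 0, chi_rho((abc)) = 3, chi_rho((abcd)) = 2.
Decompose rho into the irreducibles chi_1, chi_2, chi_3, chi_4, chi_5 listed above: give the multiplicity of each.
Multiplicities: chi_1: 3, chi_2: 0, chi_3: 0, chi_4: 2, chi_5: 1.

Explanation: Use <chi_rho, chi> = (1/|G|) sum_C |C| * chi_rho(C) * conj(chi(C)) with |G| = 24 for each irreducible chi in the table:
  <chi_rho, chi_1> = (1/24)[1*(12)*conj(1) + 6*(4)*conj(1) + 3*(0)*conj(1) + 8*(3)*conj(1) + 6*(2)*conj(1)]
      = (1/24)[(12) + (24) + (0) + (24) + (12)] = 72/24 = 3
  <chi_rho, chi_2> = (1/24)[1*(12)*conj(1) + 6*(4)*conj(-1) + 3*(0)*conj(1) + 8*(3)*conj(1) + 6*(2)*conj(-1)]
      = (1/24)[(12) + (-24) + (0) + (24) + (-12)] = 0/24 = 0
  <chi_rho, chi_3> = (1/24)[1*(12)*conj(2) + 6*(4)*conj(0) + 3*(0)*conj(2) + 8*(3)*conj(-1) + 6*(2)*conj(0)]
      = (1/24)[(24) + (0) + (0) + (-24) + (0)] = 0/24 = 0
  <chi_rho, chi_4> = (1/24)[1*(12)*conj(3) + 6*(4)*conj(1) + 3*(0)*conj(-1) + 8*(3)*conj(0) + 6*(2)*conj(-1)]
      = (1/24)[(36) + (24) + (0) + (0) + (-12)] = 48/24 = 2
  <chi_rho, chi_5> = (1/24)[1*(12)*conj(3) + 6*(4)*conj(-1) + 3*(0)*conj(-1) + 8*(3)*conj(0) + 6*(2)*conj(1)]
      = (1/24)[(36) + (-24) + (0) + (0) + (12)] = 24/24 = 1
Dimension check: dim(rho) = sum (mult * dim) = 3*1 + 0*1 + 0*2 + 2*3 + 1*3 = 12 = chi_rho(e) = 12.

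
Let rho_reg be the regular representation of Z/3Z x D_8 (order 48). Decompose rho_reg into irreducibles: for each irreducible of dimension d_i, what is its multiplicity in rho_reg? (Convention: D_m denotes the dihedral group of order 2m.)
Each irreducible V_i of dimension d_i appears with multiplicity d_i, i.e. rho_reg = (direct sum over all irreducibles V_i) d_i V_i. The irreducible dimensions for Z/3Z x D_8 are 1, 1, 1, 1, 1, 1, 1, 1, 1, 1, 1, 1, 2, 2, 2, 2, 2, 2, 2, 2, 2: 12 irreducibles of dimension 1, each with multiplicity 1; 9 irreducibles of dimension 2, each with multiplicity 2. Total dimension 12*1*1 + 9*2*2 = 48 = |G|.

Argument: General theorem: in the regular representation of a finite group G, each irreducible appears with multiplicity equal to its dimension. Check: dim(rho_reg) = sum d_i^2 = 1 + 1 + 1 + 1 + 1 + 1 + 1 + 1 + 1 + 1 + 1 + 1 + 4 + 4 + 4 + 4 + 4 + 4 + 4 + 4 + 4 = 48 = |G|.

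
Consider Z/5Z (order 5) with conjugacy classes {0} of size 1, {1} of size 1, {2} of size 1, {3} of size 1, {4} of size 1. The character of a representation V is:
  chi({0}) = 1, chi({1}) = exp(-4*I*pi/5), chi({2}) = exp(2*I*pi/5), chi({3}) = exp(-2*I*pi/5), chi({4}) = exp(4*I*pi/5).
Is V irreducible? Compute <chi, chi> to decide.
Irreducible: <chi, chi> = 1.

Reasoning: <chi, chi> = (1/|G|) sum_C |C| * |chi(C)|^2 = (1/5)[1*|1|^2 + 1*|exp(-4*I*pi/5)|^2 + 1*|exp(2*I*pi/5)|^2 + 1*|exp(-2*I*pi/5)|^2 + 1*|exp(4*I*pi/5)|^2]
  = (1/5)[(1) + (1) + (1) + (1) + (1)] = 5/5 = 1.
(Exp terms are combined using exp(i*s)*conj(exp(i*t)) = exp(i*(s-t)), and sums of them are collapsed using the identity that for every m > 1 the m distinct m-th roots of unity sum to 0, e.g. 1 + exp(2*I*pi/3) + exp(-2*I*pi/3) = 0.)
A character is irreducible iff <chi, chi> = 1, so this representation is irreducible.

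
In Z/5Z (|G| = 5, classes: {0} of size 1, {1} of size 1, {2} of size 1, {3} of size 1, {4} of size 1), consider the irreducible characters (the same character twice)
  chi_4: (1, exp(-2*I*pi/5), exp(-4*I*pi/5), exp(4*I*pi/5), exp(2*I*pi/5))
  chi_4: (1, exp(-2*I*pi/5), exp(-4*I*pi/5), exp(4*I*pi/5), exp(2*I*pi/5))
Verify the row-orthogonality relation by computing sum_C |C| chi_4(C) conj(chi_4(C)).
Sum = 5 = |G| = 5; so <chi_4, chi_4> = 1 (norm-1 confirms irreducibility).

Justification: Compute term by term over conjugacy classes (|C| * chi_4(C) * conj(chi_4(C))):
  1*(1)*conj(1) + 1*(exp(-2*I*pi/5))*conj(exp(-2*I*pi/5)) + 1*(exp(-4*I*pi/5))*conj(exp(-4*I*pi/5)) + 1*(exp(4*I*pi/5))*conj(exp(4*I*pi/5)) + 1*(exp(2*I*pi/5))*conj(exp(2*I*pi/5))
  = (1) + (1) + (1) + (1) + (1)
  = 5.
(Exp terms are combined using exp(i*s)*conj(exp(i*t)) = exp(i*(s-t)), and sums of them are collapsed using the identity that for every m > 1 the m distinct m-th roots of unity sum to 0, e.g. 1 + exp(2*I*pi/3) + exp(-2*I*pi/3) = 0.)
Dividing by |G| = 5 gives 5/5 = 1, matching the row-orthogonality relation <chi_4, chi_4> = [chi_4 = chi_4].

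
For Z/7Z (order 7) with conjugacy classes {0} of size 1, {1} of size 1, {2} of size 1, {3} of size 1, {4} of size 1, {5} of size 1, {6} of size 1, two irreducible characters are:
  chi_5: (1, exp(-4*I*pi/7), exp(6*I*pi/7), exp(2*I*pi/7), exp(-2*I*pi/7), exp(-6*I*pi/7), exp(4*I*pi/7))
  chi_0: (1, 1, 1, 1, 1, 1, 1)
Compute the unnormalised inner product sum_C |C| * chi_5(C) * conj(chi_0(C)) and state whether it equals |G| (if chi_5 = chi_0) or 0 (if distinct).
Sum = 0; so <chi_5, chi_0> = 0 (distinct irreducibles are orthogonal).

Justification: Compute term by term over conjugacy classes (|C| * chi_5(C) * conj(chi_0(C))):
  1*(1)*conj(1) + 1*(exp(-4*I*pi/7))*conj(1) + 1*(exp(6*I*pi/7))*conj(1) + 1*(exp(2*I*pi/7))*conj(1) + 1*(exp(-2*I*pi/7))*conj(1) + 1*(exp(-6*I*pi/7))*conj(1) + 1*(exp(4*I*pi/7))*conj(1)
  = (1) + (exp(-4*I*pi/7)) + (exp(6*I*pi/7)) + (exp(2*I*pi/7)) + (exp(-2*I*pi/7)) + (exp(-6*I*pi/7)) + (exp(4*I*pi/7))
  = 0.
(Exp terms are combined using exp(i*s)*conj(exp(i*t)) = exp(i*(s-t)), and sums of them are collapsed using the identity that for every m > 1 the m distinct m-th roots of unity sum to 0, e.g. 1 + exp(2*I*pi/3) + exp(-2*I*pi/3) = 0.)
Dividing by |G| = 7 gives 0/7 = 0, matching the row-orthogonality relation <chi_5, chi_0> = [chi_5 = chi_0].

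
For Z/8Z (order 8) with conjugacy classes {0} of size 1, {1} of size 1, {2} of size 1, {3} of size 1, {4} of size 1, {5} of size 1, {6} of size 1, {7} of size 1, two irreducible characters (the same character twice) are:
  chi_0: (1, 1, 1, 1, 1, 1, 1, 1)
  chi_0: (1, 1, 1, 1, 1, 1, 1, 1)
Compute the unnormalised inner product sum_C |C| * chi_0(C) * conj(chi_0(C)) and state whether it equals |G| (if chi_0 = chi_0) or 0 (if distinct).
Sum = 8 = |G| = 8; so <chi_0, chi_0> = 1 (norm-1 confirms irreducibility).

Reasoning: Compute term by term over conjugacy classes (|C| * chi_0(C) * conj(chi_0(C))):
  1*(1)*conj(1) + 1*(1)*conj(1) + 1*(1)*conj(1) + 1*(1)*conj(1) + 1*(1)*conj(1) + 1*(1)*conj(1) + 1*(1)*conj(1) + 1*(1)*conj(1)
  = (1) + (1) + (1) + (1) + (1) + (1) + (1) + (1)
  = 8.
(Exp terms are combined using exp(i*s)*conj(exp(i*t)) = exp(i*(s-t)), and sums of them are collapsed using the identity that for every m > 1 the m distinct m-th roots of unity sum to 0, e.g. 1 + exp(2*I*pi/3) + exp(-2*I*pi/3) = 0.)
Dividing by |G| = 8 gives 8/8 = 1, matching the row-orthogonality relation <chi_0, chi_0> = [chi_0 = chi_0].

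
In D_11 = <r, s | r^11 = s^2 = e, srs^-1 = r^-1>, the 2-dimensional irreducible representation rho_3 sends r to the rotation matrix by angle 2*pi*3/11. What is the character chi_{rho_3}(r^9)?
chi_{rho_3}(r^9) = 2*cos(2*pi*3*9/11) = -2*cos(pi/11)

Justification: rho_3(r^9) is rotation by angle 2*pi*3*9/11, whose trace is 2*cos(2*pi*3*9/11) = -2*cos(pi/11).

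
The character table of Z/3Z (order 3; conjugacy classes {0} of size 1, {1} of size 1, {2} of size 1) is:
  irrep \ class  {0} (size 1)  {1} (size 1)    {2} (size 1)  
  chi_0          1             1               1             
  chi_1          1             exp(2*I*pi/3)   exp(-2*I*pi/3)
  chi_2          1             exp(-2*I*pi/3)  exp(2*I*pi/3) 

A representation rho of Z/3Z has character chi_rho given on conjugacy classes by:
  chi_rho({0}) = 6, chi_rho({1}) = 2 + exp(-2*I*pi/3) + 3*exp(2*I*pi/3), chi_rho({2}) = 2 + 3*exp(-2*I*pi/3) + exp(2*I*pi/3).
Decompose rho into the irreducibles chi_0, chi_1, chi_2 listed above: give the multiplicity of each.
Multiplicities: chi_0: 2, chi_1: 3, chi_2: 1.

Proof sketch: Use <chi_rho, chi> = (1/|G|) sum_C |C| * chi_rho(C) * conj(chi(C)) with |G| = 3 for each irreducible chi in the table:
  <chi_rho, chi_0> = (1/3)[1*(6)*conj(1) + 1*(2 + exp(-2*I*pi/3) + 3*exp(2*I*pi/3))*conj(1) + 1*(2 + 3*exp(-2*I*pi/3) + exp(2*I*pi/3))*conj(1)]
      = (1/3)[(6) + (2 + exp(-2*I*pi/3) + 3*exp(2*I*pi/3)) + (2 + 3*exp(-2*I*pi/3) + exp(2*I*pi/3))] = 6/3 = 2
  <chi_rho, chi_1> = (1/3)[1*(6)*conj(1) + 1*(2 + exp(-2*I*pi/3) + 3*exp(2*I*pi/3))*conj(exp(2*I*pi/3)) + 1*(2 + 3*exp(-2*I*pi/3) + exp(2*I*pi/3))*conj(exp(-2*I*pi/3))]
      = (1/3)[(6) + (3 + 2*exp(-2*I*pi/3) + exp(2*I*pi/3)) + (3 + exp(-2*I*pi/3) + 2*exp(2*I*pi/3))] = 9/3 = 3
  <chi_rho, chi_2> = (1/3)[1*(6)*conj(1) + 1*(2 + exp(-2*I*pi/3) + 3*exp(2*I*pi/3))*conj(exp(-2*I*pi/3)) + 1*(2 + 3*exp(-2*I*pi/3) + exp(2*I*pi/3))*conj(exp(2*I*pi/3))]
      = (1/3)[(6) + (1 + 3*exp(-2*I*pi/3) + 2*exp(2*I*pi/3)) + (1 + 2*exp(-2*I*pi/3) + 3*exp(2*I*pi/3))] = 3/3 = 1
(Exp terms are combined using exp(i*s)*conj(exp(i*t)) = exp(i*(s-t)), and sums of them are collapsed using the identity that for every m > 1 the m distinct m-th roots of unity sum to 0, e.g. 1 + exp(2*I*pi/3) + exp(-2*I*pi/3) = 0.)
Dimension check: dim(rho) = sum (mult * dim) = 2*1 + 3*1 + 1*1 = 6 = chi_rho(e) = 6.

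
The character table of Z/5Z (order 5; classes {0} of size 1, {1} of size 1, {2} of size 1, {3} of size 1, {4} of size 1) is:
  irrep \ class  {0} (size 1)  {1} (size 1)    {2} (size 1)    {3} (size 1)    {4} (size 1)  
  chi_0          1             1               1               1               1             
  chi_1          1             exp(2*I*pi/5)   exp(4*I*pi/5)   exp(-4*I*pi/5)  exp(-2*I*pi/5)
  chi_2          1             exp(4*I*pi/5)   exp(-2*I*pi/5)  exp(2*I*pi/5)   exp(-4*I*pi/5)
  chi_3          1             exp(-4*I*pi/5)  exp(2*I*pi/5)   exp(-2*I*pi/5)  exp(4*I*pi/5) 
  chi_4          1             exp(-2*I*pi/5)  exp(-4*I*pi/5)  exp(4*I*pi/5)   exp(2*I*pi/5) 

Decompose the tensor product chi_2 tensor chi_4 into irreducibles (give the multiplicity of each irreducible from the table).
chi_2 tensor chi_4 = chi_1 (all other irreducibles have multiplicity 0).

Argument: The character of a tensor product is the pointwise product (chi_2 * chi_4)(C) = chi_2(C) * chi_4(C):
  {0}: (1)*(1), {1}: (exp(4*I*pi/5))*(exp(-2*I*pi/5)), {2}: (exp(-2*I*pi/5))*(exp(-4*I*pi/5)), {3}: (exp(2*I*pi/5))*(exp(4*I*pi/5)), {4}: (exp(-4*I*pi/5))*(exp(2*I*pi/5))
so (chi_2 * chi_4) takes values
  {0} -> 1, {1} -> exp(2*I*pi/5), {2} -> exp(4*I*pi/5), {3} -> exp(-4*I*pi/5), {4} -> exp(-2*I*pi/5).
Now take the inner product of this character with each irreducible chi from the table, <chi_2*chi_4, chi> = (1/5) sum_C |C| (chi_2*chi_4)(C) conj(chi(C)):
  <chi_2*chi_4, chi_0> = (1/5)[1*(1)*conj(1) + 1*(exp(2*I*pi/5))*conj(1) + 1*(exp(4*I*pi/5))*conj(1) + 1*(exp(-4*I*pi/5))*conj(1) + 1*(exp(-2*I*pi/5))*conj(1)]
      = (1/5)[(1) + (exp(2*I*pi/5)) + (exp(4*I*pi/5)) + (exp(-4*I*pi/5)) + (exp(-2*I*pi/5))] = 0/5 = 0
  <chi_2*chi_4, chi_1> = (1/5)[1*(1)*conj(1) + 1*(exp(2*I*pi/5))*conj(exp(2*I*pi/5)) + 1*(exp(4*I*pi/5))*conj(exp(4*I*pi/5)) + 1*(exp(-4*I*pi/5))*conj(exp(-4*I*pi/5)) + 1*(exp(-2*I*pi/5))*conj(exp(-2*I*pi/5))]
      = (1/5)[(1) + (1) + (1) + (1) + (1)] = 5/5 = 1
  <chi_2*chi_4, chi_2> = (1/5)[1*(1)*conj(1) + 1*(exp(2*I*pi/5))*conj(exp(4*I*pi/5)) + 1*(exp(4*I*pi/5))*conj(exp(-2*I*pi/5)) + 1*(exp(-4*I*pi/5))*conj(exp(2*I*pi/5)) + 1*(exp(-2*I*pi/5))*conj(exp(-4*I*pi/5))]
      = (1/5)[(1) + (exp(-2*I*pi/5)) + (exp(-4*I*pi/5)) + (exp(4*I*pi/5)) + (exp(2*I*pi/5))] = 0/5 = 0
  <chi_2*chi_4, chi_3> = (1/5)[1*(1)*conj(1) + 1*(exp(2*I*pi/5))*conj(exp(-4*I*pi/5)) + 1*(exp(4*I*pi/5))*conj(exp(2*I*pi/5)) + 1*(exp(-4*I*pi/5))*conj(exp(-2*I*pi/5)) + 1*(exp(-2*I*pi/5))*conj(exp(4*I*pi/5))]
      = (1/5)[(1) + (exp(-4*I*pi/5)) + (exp(2*I*pi/5)) + (exp(-2*I*pi/5)) + (exp(4*I*pi/5))] = 0/5 = 0
  <chi_2*chi_4, chi_4> = (1/5)[1*(1)*conj(1) + 1*(exp(2*I*pi/5))*conj(exp(-2*I*pi/5)) + 1*(exp(4*I*pi/5))*conj(exp(-4*I*pi/5)) + 1*(exp(-4*I*pi/5))*conj(exp(4*I*pi/5)) + 1*(exp(-2*I*pi/5))*conj(exp(2*I*pi/5))]
      = (1/5)[(1) + (exp(4*I*pi/5)) + (exp(-2*I*pi/5)) + (exp(2*I*pi/5)) + (exp(-4*I*pi/5))] = 0/5 = 0
(Exp terms are combined using exp(i*s)*conj(exp(i*t)) = exp(i*(s-t)), and sums of them are collapsed using the identity that for every m > 1 the m distinct m-th roots of unity sum to 0, e.g. 1 + exp(2*I*pi/3) + exp(-2*I*pi/3) = 0.)
Hence the multiplicities are chi_1: 1. Dimension check: dim(chi_2)*dim(chi_4) = 1*1 = 1 and sum (mult * dim) = 1*1 = 1.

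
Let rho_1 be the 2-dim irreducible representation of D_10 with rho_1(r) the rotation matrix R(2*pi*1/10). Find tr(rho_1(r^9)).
chi_{rho_1}(r^9) = 2*cos(2*pi*1*9/10) = 1/2 + sqrt(5)/2

rho_1(r^9) is rotation by angle 2*pi*1*9/10, whose trace is 2*cos(2*pi*1*9/10) = 1/2 + sqrt(5)/2.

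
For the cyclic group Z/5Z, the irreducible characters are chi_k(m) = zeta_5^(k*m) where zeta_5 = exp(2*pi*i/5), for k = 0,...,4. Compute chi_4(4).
chi_4(4) = zeta_5^16 = exp(2*I*pi/5)

Justification: chi_4(4) = zeta_5^(4*4) = zeta_5^16. Since zeta_5^5 = 1, this equals zeta_5^1 = exp(2*pi*i*1/5) = exp(2*I*pi/5).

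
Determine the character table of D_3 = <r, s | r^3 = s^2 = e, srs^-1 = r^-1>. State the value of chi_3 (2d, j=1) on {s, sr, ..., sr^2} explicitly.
Conjugacy classes: {e} of size 1, {r^1, r^2} of size 2, {s, sr, ..., sr^2} of size 3.
Character table:
  irrep \ class              {e} (size 1)  {r^1, r^2} (size 2)  {s, sr, ..., sr^2} (size 3)
  chi_1 (triv)               1             1                    1                          
  chi_2 (sign: r->1, s->-1)  1             1                    -1                         
  chi_3 (2d, j=1)            2             -1                   0                          

Spot check: chi_3 (2d, j=1) on {s, sr, ..., sr^2} = 0.

Solution. D_3 has order 2*3 = 6 with 3 conjugacy classes, hence 3 irreducibles. Sum of squared dims 1 + 1 + 4 = 6 = |G|. Linear characters come from the abelianisation; the 2-dimensional irreps have character r^k -> 2*cos(2*pi*j*k/3), reflections -> 0.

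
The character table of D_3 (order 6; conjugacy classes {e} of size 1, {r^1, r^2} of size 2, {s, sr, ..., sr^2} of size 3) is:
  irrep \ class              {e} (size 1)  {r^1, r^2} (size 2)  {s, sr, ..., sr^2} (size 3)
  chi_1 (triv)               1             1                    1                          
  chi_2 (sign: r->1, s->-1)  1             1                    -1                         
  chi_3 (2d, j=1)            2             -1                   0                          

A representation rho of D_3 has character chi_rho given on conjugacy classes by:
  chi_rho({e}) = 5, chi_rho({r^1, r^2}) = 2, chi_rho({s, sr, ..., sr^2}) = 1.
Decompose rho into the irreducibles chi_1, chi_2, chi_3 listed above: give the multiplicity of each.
Multiplicities: chi_1: 2, chi_2: 1, chi_3: 1.

Argument: Use <chi_rho, chi> = (1/|G|) sum_C |C| * chi_rho(C) * conj(chi(C)) with |G| = 6 for each irreducible chi in the table:
  <chi_rho, chi_1> = (1/6)[1*(5)*conj(1) + 2*(2)*conj(1) + 3*(1)*conj(1)]
      = (1/6)[(5) + (4) + (3)] = 12/6 = 2
  <chi_rho, chi_2> = (1/6)[1*(5)*conj(1) + 2*(2)*conj(1) + 3*(1)*conj(-1)]
      = (1/6)[(5) + (4) + (-3)] = 6/6 = 1
  <chi_rho, chi_3> = (1/6)[1*(5)*conj(2) + 2*(2)*conj(-1) + 3*(1)*conj(0)]
      = (1/6)[(10) + (-4) + (0)] = 6/6 = 1
Dimension check: dim(rho) = sum (mult * dim) = 2*1 + 1*1 + 1*2 = 5 = chi_rho(e) = 5.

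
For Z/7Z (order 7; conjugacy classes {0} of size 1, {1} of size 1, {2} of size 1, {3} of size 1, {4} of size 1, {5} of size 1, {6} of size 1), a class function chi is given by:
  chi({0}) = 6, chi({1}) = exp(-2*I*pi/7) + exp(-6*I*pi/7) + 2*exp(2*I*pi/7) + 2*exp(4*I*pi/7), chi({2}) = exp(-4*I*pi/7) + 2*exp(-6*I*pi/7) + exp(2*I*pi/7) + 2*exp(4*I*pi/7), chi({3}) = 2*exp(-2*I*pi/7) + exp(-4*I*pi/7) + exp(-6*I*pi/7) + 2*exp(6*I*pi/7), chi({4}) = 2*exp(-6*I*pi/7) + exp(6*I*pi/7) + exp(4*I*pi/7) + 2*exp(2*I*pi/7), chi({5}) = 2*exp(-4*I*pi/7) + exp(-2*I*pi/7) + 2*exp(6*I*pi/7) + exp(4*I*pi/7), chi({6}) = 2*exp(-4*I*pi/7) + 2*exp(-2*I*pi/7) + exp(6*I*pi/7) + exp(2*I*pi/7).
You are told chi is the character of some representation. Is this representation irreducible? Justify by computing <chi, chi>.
Not irreducible (reducible): <chi, chi> = 10 > 1.

Details: <chi, chi> = (1/|G|) sum_C |C| * |chi(C)|^2 = (1/7)[1*|6|^2 + 1*|exp(-2*I*pi/7) + exp(-6*I*pi/7) + 2*exp(2*I*pi/7) + 2*exp(4*I*pi/7)|^2 + 1*|exp(-4*I*pi/7) + 2*exp(-6*I*pi/7) + exp(2*I*pi/7) + 2*exp(4*I*pi/7)|^2 + 1*|2*exp(-2*I*pi/7) + exp(-4*I*pi/7) + exp(-6*I*pi/7) + 2*exp(6*I*pi/7)|^2 + 1*|2*exp(-6*I*pi/7) + exp(6*I*pi/7) + exp(4*I*pi/7) + 2*exp(2*I*pi/7)|^2 + 1*|2*exp(-4*I*pi/7) + exp(-2*I*pi/7) + 2*exp(6*I*pi/7) + exp(4*I*pi/7)|^2 + 1*|2*exp(-4*I*pi/7) + 2*exp(-2*I*pi/7) + exp(6*I*pi/7) + exp(2*I*pi/7)|^2]
  = (1/7)[(36) + (10 + 5*exp(-4*I*pi/7) + 4*exp(-2*I*pi/7) + 4*exp(-6*I*pi/7) + 4*exp(6*I*pi/7) + 4*exp(2*I*pi/7) + 5*exp(4*I*pi/7)) + (10 + 4*exp(-4*I*pi/7) + 4*exp(-2*I*pi/7) + 5*exp(-6*I*pi/7) + 5*exp(6*I*pi/7) + 4*exp(2*I*pi/7) + 4*exp(4*I*pi/7)) + (10 + 5*exp(-2*I*pi/7) + 4*exp(-4*I*pi/7) + 4*exp(-6*I*pi/7) + 4*exp(6*I*pi/7) + 4*exp(4*I*pi/7) + 5*exp(2*I*pi/7)) + (10 + 5*exp(-2*I*pi/7) + 4*exp(-4*I*pi/7) + 4*exp(-6*I*pi/7) + 4*exp(6*I*pi/7) + 4*exp(4*I*pi/7) + 5*exp(2*I*pi/7)) + (10 + 4*exp(-4*I*pi/7) + 4*exp(-2*I*pi/7) + 5*exp(-6*I*pi/7) + 5*exp(6*I*pi/7) + 4*exp(2*I*pi/7) + 4*exp(4*I*pi/7)) + (10 + 5*exp(-4*I*pi/7) + 4*exp(-2*I*pi/7) + 4*exp(-6*I*pi/7) + 4*exp(6*I*pi/7) + 4*exp(2*I*pi/7) + 5*exp(4*I*pi/7))] = 70/7 = 10.
(Exp terms are combined using exp(i*s)*conj(exp(i*t)) = exp(i*(s-t)), and sums of them are collapsed using the identity that for every m > 1 the m distinct m-th roots of unity sum to 0, e.g. 1 + exp(2*I*pi/3) + exp(-2*I*pi/3) = 0.)
A character is irreducible iff <chi, chi> = 1, so this representation is reducible.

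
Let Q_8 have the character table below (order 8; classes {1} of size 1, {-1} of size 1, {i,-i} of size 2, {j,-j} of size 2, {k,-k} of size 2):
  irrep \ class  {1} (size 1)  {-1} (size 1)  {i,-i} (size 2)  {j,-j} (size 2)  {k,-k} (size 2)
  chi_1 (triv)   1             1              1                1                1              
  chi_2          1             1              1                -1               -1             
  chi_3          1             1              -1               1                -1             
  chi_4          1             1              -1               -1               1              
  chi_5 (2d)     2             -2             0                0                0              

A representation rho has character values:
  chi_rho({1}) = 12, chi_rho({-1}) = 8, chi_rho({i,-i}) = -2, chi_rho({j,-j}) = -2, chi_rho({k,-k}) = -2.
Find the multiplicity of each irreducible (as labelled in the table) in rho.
Multiplicities: chi_1: 1, chi_2: 3, chi_3: 3, chi_4: 3, chi_5: 1.

Use <chi_rho, chi> = (1/|G|) sum_C |C| * chi_rho(C) * conj(chi(C)) with |G| = 8 for each irreducible chi in the table:
  <chi_rho, chi_1> = (1/8)[1*(12)*conj(1) + 1*(8)*conj(1) + 2*(-2)*conj(1) + 2*(-2)*conj(1) + 2*(-2)*conj(1)]
      = (1/8)[(12) + (8) + (-4) + (-4) + (-4)] = 8/8 = 1
  <chi_rho, chi_2> = (1/8)[1*(12)*conj(1) + 1*(8)*conj(1) + 2*(-2)*conj(1) + 2*(-2)*conj(-1) + 2*(-2)*conj(-1)]
      = (1/8)[(12) + (8) + (-4) + (4) + (4)] = 24/8 = 3
  <chi_rho, chi_3> = (1/8)[1*(12)*conj(1) + 1*(8)*conj(1) + 2*(-2)*conj(-1) + 2*(-2)*conj(1) + 2*(-2)*conj(-1)]
      = (1/8)[(12) + (8) + (4) + (-4) + (4)] = 24/8 = 3
  <chi_rho, chi_4> = (1/8)[1*(12)*conj(1) + 1*(8)*conj(1) + 2*(-2)*conj(-1) + 2*(-2)*conj(-1) + 2*(-2)*conj(1)]
      = (1/8)[(12) + (8) + (4) + (4) + (-4)] = 24/8 = 3
  <chi_rho, chi_5> = (1/8)[1*(12)*conj(2) + 1*(8)*conj(-2) + 2*(-2)*conj(0) + 2*(-2)*conj(0) + 2*(-2)*conj(0)]
      = (1/8)[(24) + (-16) + (0) + (0) + (0)] = 8/8 = 1
Dimension check: dim(rho) = sum (mult * dim) = 1*1 + 3*1 + 3*1 + 3*1 + 1*2 = 12 = chi_rho(e) = 12.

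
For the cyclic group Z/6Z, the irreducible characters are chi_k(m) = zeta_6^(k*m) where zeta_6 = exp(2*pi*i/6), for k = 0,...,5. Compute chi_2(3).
chi_2(3) = zeta_6^6 = 1

Solution. chi_2(3) = zeta_6^(2*3) = zeta_6^6. Since zeta_6^6 = 1, this equals zeta_6^0 = exp(2*pi*i*0/6) = 1.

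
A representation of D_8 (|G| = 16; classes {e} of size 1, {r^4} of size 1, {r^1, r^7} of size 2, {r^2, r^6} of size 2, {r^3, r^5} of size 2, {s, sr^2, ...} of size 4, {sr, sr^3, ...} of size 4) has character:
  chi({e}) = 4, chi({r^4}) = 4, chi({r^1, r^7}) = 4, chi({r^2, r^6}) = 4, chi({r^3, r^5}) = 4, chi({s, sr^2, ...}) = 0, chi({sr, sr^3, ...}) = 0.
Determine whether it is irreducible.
Not irreducible (reducible): <chi, chi> = 8 > 1.

Derivation: <chi, chi> = (1/|G|) sum_C |C| * |chi(C)|^2 = (1/16)[1*|4|^2 + 1*|4|^2 + 2*|4|^2 + 2*|4|^2 + 2*|4|^2 + 4*|0|^2 + 4*|0|^2]
  = (1/16)[(16) + (16) + (32) + (32) + (32) + (0) + (0)] = 128/16 = 8.
A character is irreducible iff <chi, chi> = 1, so this representation is reducible.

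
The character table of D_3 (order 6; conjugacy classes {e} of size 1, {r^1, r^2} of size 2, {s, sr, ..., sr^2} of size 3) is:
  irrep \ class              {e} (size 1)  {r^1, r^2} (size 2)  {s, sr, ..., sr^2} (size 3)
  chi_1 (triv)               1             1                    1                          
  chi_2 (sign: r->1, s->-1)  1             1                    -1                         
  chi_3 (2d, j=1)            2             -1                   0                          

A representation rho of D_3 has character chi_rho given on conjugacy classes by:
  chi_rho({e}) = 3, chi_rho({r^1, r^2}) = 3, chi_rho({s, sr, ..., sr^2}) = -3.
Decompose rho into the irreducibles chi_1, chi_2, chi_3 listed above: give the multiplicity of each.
Multiplicities: chi_1: 0, chi_2: 3, chi_3: 0.

Argument: Use <chi_rho, chi> = (1/|G|) sum_C |C| * chi_rho(C) * conj(chi(C)) with |G| = 6 for each irreducible chi in the table:
  <chi_rho, chi_1> = (1/6)[1*(3)*conj(1) + 2*(3)*conj(1) + 3*(-3)*conj(1)]
      = (1/6)[(3) + (6) + (-9)] = 0/6 = 0
  <chi_rho, chi_2> = (1/6)[1*(3)*conj(1) + 2*(3)*conj(1) + 3*(-3)*conj(-1)]
      = (1/6)[(3) + (6) + (9)] = 18/6 = 3
  <chi_rho, chi_3> = (1/6)[1*(3)*conj(2) + 2*(3)*conj(-1) + 3*(-3)*conj(0)]
      = (1/6)[(6) + (-6) + (0)] = 0/6 = 0
Dimension check: dim(rho) = sum (mult * dim) = 0*1 + 3*1 + 0*2 = 3 = chi_rho(e) = 3.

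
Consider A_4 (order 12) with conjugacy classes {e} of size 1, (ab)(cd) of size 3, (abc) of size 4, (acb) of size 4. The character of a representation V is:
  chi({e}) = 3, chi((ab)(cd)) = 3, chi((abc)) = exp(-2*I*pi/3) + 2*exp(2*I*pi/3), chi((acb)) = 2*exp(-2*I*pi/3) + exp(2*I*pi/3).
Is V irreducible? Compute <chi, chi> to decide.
Not irreducible (reducible): <chi, chi> = 5 > 1.

Explanation: <chi, chi> = (1/|G|) sum_C |C| * |chi(C)|^2 = (1/12)[1*|3|^2 + 3*|3|^2 + 4*|exp(-2*I*pi/3) + 2*exp(2*I*pi/3)|^2 + 4*|2*exp(-2*I*pi/3) + exp(2*I*pi/3)|^2]
  = (1/12)[(9) + (27) + (12) + (12)] = 60/12 = 5.
(Exp terms are combined using exp(i*s)*conj(exp(i*t)) = exp(i*(s-t)), and sums of them are collapsed using the identity that for every m > 1 the m distinct m-th roots of unity sum to 0, e.g. 1 + exp(2*I*pi/3) + exp(-2*I*pi/3) = 0.)
A character is irreducible iff <chi, chi> = 1, so this representation is reducible.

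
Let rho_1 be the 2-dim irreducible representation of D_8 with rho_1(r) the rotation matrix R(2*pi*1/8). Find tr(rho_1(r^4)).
chi_{rho_1}(r^4) = 2*cos(2*pi*1*4/8) = -2

Justification: rho_1(r^4) is rotation by angle 2*pi*1*4/8, whose trace is 2*cos(2*pi*1*4/8) = -2.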